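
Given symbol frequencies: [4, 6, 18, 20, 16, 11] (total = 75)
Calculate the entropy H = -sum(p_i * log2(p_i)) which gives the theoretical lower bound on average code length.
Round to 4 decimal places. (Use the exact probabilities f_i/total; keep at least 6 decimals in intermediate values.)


Per-symbol terms -p_i * log2(p_i) with p_i = f_i/75:
  p = 4/75 = 0.053333: log2(p) = -4.228819, -p*log2(p) = 0.225537
  p = 6/75 = 0.080000: log2(p) = -3.643856, -p*log2(p) = 0.291508
  p = 18/75 = 0.240000: log2(p) = -2.058894, -p*log2(p) = 0.494134
  p = 20/75 = 0.266667: log2(p) = -1.906891, -p*log2(p) = 0.508504
  p = 16/75 = 0.213333: log2(p) = -2.228819, -p*log2(p) = 0.475481
  p = 11/75 = 0.146667: log2(p) = -2.769387, -p*log2(p) = 0.406177
H = 0.225537 + 0.291508 + 0.494134 + 0.508504 + 0.475481 + 0.406177 = 2.401341

H = 2.4013 bits/symbol


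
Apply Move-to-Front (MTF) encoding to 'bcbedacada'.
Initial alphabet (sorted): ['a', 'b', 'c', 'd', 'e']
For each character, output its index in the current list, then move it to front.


MTF encoding:
'b': index 1 in ['a', 'b', 'c', 'd', 'e'] -> ['b', 'a', 'c', 'd', 'e']
'c': index 2 in ['b', 'a', 'c', 'd', 'e'] -> ['c', 'b', 'a', 'd', 'e']
'b': index 1 in ['c', 'b', 'a', 'd', 'e'] -> ['b', 'c', 'a', 'd', 'e']
'e': index 4 in ['b', 'c', 'a', 'd', 'e'] -> ['e', 'b', 'c', 'a', 'd']
'd': index 4 in ['e', 'b', 'c', 'a', 'd'] -> ['d', 'e', 'b', 'c', 'a']
'a': index 4 in ['d', 'e', 'b', 'c', 'a'] -> ['a', 'd', 'e', 'b', 'c']
'c': index 4 in ['a', 'd', 'e', 'b', 'c'] -> ['c', 'a', 'd', 'e', 'b']
'a': index 1 in ['c', 'a', 'd', 'e', 'b'] -> ['a', 'c', 'd', 'e', 'b']
'd': index 2 in ['a', 'c', 'd', 'e', 'b'] -> ['d', 'a', 'c', 'e', 'b']
'a': index 1 in ['d', 'a', 'c', 'e', 'b'] -> ['a', 'd', 'c', 'e', 'b']


Output: [1, 2, 1, 4, 4, 4, 4, 1, 2, 1]


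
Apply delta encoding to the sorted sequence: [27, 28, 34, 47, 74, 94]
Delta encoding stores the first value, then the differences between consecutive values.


First value: 27
Deltas:
  28 - 27 = 1
  34 - 28 = 6
  47 - 34 = 13
  74 - 47 = 27
  94 - 74 = 20


Delta encoded: [27, 1, 6, 13, 27, 20]


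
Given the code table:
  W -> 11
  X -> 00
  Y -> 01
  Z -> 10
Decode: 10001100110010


Decoding:
10 -> Z
00 -> X
11 -> W
00 -> X
11 -> W
00 -> X
10 -> Z


Result: ZXWXWXZ


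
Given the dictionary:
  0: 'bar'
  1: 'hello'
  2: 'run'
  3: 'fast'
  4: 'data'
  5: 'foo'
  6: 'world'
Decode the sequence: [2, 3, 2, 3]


Look up each index in the dictionary:
  2 -> 'run'
  3 -> 'fast'
  2 -> 'run'
  3 -> 'fast'

Decoded: "run fast run fast"


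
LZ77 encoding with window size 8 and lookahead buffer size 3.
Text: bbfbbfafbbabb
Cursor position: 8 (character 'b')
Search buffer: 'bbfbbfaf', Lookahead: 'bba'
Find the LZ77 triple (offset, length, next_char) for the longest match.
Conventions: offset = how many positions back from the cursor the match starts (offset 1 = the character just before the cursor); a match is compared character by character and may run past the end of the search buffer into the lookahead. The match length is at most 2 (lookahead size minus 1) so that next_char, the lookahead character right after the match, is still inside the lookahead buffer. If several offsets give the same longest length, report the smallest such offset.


Try each offset into the search buffer:
  offset=1 (pos 7, char 'f'): match length 0
  offset=2 (pos 6, char 'a'): match length 0
  offset=3 (pos 5, char 'f'): match length 0
  offset=4 (pos 4, char 'b'): match length 1
  offset=5 (pos 3, char 'b'): match length 2
  offset=6 (pos 2, char 'f'): match length 0
  offset=7 (pos 1, char 'b'): match length 1
  offset=8 (pos 0, char 'b'): match length 2
Longest match has length 2, found at offsets 5, 8; take the smallest, offset 5.
next_char = character at position 8 + 2 = 10 -> 'a'

Best match: offset=5, length=2 (matching 'bb' starting at position 3)
LZ77 triple: (5, 2, 'a')


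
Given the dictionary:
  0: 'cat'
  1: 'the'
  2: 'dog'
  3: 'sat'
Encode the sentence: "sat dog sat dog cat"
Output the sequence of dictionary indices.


Look up each word in the dictionary:
  'sat' -> 3
  'dog' -> 2
  'sat' -> 3
  'dog' -> 2
  'cat' -> 0

Encoded: [3, 2, 3, 2, 0]


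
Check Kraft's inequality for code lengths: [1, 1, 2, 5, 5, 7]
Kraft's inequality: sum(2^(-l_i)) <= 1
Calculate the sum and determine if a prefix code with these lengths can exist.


Sum = 2^(-1) + 2^(-1) + 2^(-2) + 2^(-5) + 2^(-5) + 2^(-7)
    = 0.5 + 0.5 + 0.25 + 0.03125 + 0.03125 + 0.0078125
    = 169/128 = 1.3203125
Since 1.3203125 > 1, Kraft's inequality is NOT satisfied.
A prefix code with these lengths CANNOT exist.

Kraft sum = 1.3203125. Not satisfied.


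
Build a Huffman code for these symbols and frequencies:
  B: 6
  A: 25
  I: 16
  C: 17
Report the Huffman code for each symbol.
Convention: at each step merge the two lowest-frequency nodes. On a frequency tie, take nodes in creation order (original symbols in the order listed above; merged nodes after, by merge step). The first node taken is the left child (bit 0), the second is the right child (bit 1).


Huffman tree construction:
Step 1: Merge B(6) + I(16) = 22
Step 2: Merge C(17) + (B+I)(22) = 39
Step 3: Merge A(25) + (C+(B+I))(39) = 64
Read each symbol's code off the tree from the root (left child = 0, right child = 1).

Codes:
  B: 110 (length 3)
  A: 0 (length 1)
  I: 111 (length 3)
  C: 10 (length 2)
Average code length: 125/64 = 1.9531 bits/symbol


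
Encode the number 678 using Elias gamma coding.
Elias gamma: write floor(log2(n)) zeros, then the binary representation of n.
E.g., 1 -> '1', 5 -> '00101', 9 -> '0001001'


num_bits = floor(log2(678)) + 1 = 10
leading_zeros = num_bits - 1 = 9
binary(678) = 1010100110

Elias gamma(678) = '000000000' + '1010100110' = 0000000001010100110 (19 bits)


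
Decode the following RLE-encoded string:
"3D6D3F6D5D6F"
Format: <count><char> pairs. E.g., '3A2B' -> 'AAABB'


Expanding each <count><char> pair:
  3D -> 'DDD'
  6D -> 'DDDDDD'
  3F -> 'FFF'
  6D -> 'DDDDDD'
  5D -> 'DDDDD'
  6F -> 'FFFFFF'

Decoded = DDDDDDDDDFFFDDDDDDDDDDDFFFFFF


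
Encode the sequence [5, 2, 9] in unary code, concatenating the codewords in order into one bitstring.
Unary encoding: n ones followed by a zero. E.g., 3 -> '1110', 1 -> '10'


Encode each number as n ones followed by a terminating 0:
  5 -> 111110 (6 bits)
  2 -> 110 (3 bits)
  9 -> 1111111110 (10 bits)
Total length = 6 + 3 + 10 = 19 bits.

Unary([5, 2, 9]) = 1111101101111111110 (19 bits)


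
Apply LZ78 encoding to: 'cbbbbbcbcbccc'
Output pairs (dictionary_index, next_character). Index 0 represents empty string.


LZ78 encoding steps:
Dictionary: {0: ''}
Step 1: w='' (idx 0), next='c' -> output (0, 'c'), add 'c' as idx 1
Step 2: w='' (idx 0), next='b' -> output (0, 'b'), add 'b' as idx 2
Step 3: w='b' (idx 2), next='b' -> output (2, 'b'), add 'bb' as idx 3
Step 4: w='bb' (idx 3), next='c' -> output (3, 'c'), add 'bbc' as idx 4
Step 5: w='b' (idx 2), next='c' -> output (2, 'c'), add 'bc' as idx 5
Step 6: w='bc' (idx 5), next='c' -> output (5, 'c'), add 'bcc' as idx 6
Step 7: w='c' (idx 1), end of input -> output (1, '')


Encoded: [(0, 'c'), (0, 'b'), (2, 'b'), (3, 'c'), (2, 'c'), (5, 'c'), (1, '')]


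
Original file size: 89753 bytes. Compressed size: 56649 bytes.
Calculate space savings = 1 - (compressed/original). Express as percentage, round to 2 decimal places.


ratio = compressed/original = 56649/89753 = 0.631166
savings = 1 - ratio = 1 - 0.631166 = 0.368834
as a percentage: 0.368834 * 100 = 36.88%

Space savings = 1 - 56649/89753 = 36.88%


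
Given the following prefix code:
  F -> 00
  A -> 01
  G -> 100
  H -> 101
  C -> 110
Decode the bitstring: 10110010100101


Decoding step by step:
Bits 101 -> H
Bits 100 -> G
Bits 101 -> H
Bits 00 -> F
Bits 101 -> H


Decoded message: HGHFH


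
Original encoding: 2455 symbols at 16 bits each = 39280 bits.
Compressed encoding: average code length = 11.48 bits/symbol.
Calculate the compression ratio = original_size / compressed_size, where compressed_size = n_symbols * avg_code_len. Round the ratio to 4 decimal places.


original_size = n_symbols * orig_bits = 2455 * 16 = 39280 bits
compressed_size = n_symbols * avg_code_len = 2455 * 11.48 = 28183.4 bits
ratio = original_size / compressed_size = 39280 / 28183.4 = 1.3937

Compression ratio = 1.3937


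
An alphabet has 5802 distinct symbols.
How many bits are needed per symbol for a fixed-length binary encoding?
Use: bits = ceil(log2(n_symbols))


log2(5802) = 12.5023
Bracket: 2^12 = 4096 < 5802 <= 2^13 = 8192
So ceil(log2(5802)) = 13

bits = ceil(log2(5802)) = ceil(12.5023) = 13 bits


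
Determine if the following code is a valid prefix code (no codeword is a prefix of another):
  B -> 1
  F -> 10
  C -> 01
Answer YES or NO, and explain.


Checking each pair (does one codeword prefix another?):
  B='1' vs F='10': prefix -- VIOLATION

NO -- this is NOT a valid prefix code. B (1) is a prefix of F (10).


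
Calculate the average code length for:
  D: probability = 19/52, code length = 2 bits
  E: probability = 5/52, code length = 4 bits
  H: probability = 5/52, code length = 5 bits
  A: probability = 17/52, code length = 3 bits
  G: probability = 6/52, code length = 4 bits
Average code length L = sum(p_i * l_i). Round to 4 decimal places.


Weighted contributions p_i * l_i:
  D: (19/52) * 2 = 38/52
  E: (5/52) * 4 = 20/52
  H: (5/52) * 5 = 25/52
  A: (17/52) * 3 = 51/52
  G: (6/52) * 4 = 24/52
Sum = (38 + 20 + 25 + 51 + 24)/52 = 158/52

L = 158/52 = 3.0385 bits/symbol


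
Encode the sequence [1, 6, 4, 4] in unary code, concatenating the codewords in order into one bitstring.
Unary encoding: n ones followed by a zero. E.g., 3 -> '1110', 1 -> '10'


Encode each number as n ones followed by a terminating 0:
  1 -> 10 (2 bits)
  6 -> 1111110 (7 bits)
  4 -> 11110 (5 bits)
  4 -> 11110 (5 bits)
Total length = 2 + 7 + 5 + 5 = 19 bits.

Unary([1, 6, 4, 4]) = 1011111101111011110 (19 bits)


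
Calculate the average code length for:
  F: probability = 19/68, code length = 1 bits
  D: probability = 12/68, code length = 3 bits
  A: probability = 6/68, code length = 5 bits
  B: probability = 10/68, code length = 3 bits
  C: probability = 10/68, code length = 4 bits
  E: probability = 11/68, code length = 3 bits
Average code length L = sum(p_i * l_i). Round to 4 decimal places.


Weighted contributions p_i * l_i:
  F: (19/68) * 1 = 19/68
  D: (12/68) * 3 = 36/68
  A: (6/68) * 5 = 30/68
  B: (10/68) * 3 = 30/68
  C: (10/68) * 4 = 40/68
  E: (11/68) * 3 = 33/68
Sum = (19 + 36 + 30 + 30 + 40 + 33)/68 = 188/68

L = 188/68 = 2.7647 bits/symbol


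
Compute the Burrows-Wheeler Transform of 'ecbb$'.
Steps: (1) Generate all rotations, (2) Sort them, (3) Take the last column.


Rotations (sorted):
  0: $ecbb -> last char: b
  1: b$ecb -> last char: b
  2: bb$ec -> last char: c
  3: cbb$e -> last char: e
  4: ecbb$ -> last char: $


BWT = bbce$


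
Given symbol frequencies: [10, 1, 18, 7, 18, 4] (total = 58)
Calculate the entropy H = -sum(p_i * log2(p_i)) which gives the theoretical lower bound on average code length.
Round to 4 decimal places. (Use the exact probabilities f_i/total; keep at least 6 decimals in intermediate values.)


Per-symbol terms -p_i * log2(p_i) with p_i = f_i/58:
  p = 10/58 = 0.172414: log2(p) = -2.536053, -p*log2(p) = 0.437251
  p = 1/58 = 0.017241: log2(p) = -5.857981, -p*log2(p) = 0.101000
  p = 18/58 = 0.310345: log2(p) = -1.688056, -p*log2(p) = 0.523879
  p = 7/58 = 0.120690: log2(p) = -3.050626, -p*log2(p) = 0.368179
  p = 18/58 = 0.310345: log2(p) = -1.688056, -p*log2(p) = 0.523879
  p = 4/58 = 0.068966: log2(p) = -3.857981, -p*log2(p) = 0.266068
H = 0.437251 + 0.101000 + 0.523879 + 0.368179 + 0.523879 + 0.266068 = 2.220256

H = 2.2203 bits/symbol


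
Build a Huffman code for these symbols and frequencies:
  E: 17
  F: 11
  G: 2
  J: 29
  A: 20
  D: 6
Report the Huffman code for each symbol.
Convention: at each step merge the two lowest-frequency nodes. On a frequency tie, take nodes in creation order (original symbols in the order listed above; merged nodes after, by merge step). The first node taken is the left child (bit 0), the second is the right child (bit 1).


Huffman tree construction:
Step 1: Merge G(2) + D(6) = 8
Step 2: Merge (G+D)(8) + F(11) = 19
Step 3: Merge E(17) + ((G+D)+F)(19) = 36
Step 4: Merge A(20) + J(29) = 49
Step 5: Merge (E+((G+D)+F))(36) + (A+J)(49) = 85
Read each symbol's code off the tree from the root (left child = 0, right child = 1).

Codes:
  E: 00 (length 2)
  F: 011 (length 3)
  G: 0100 (length 4)
  J: 11 (length 2)
  A: 10 (length 2)
  D: 0101 (length 4)
Average code length: 197/85 = 2.3176 bits/symbol


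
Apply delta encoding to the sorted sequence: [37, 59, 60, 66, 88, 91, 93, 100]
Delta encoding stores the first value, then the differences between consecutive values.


First value: 37
Deltas:
  59 - 37 = 22
  60 - 59 = 1
  66 - 60 = 6
  88 - 66 = 22
  91 - 88 = 3
  93 - 91 = 2
  100 - 93 = 7


Delta encoded: [37, 22, 1, 6, 22, 3, 2, 7]


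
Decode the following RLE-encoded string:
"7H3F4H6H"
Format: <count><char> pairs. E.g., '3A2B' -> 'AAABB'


Expanding each <count><char> pair:
  7H -> 'HHHHHHH'
  3F -> 'FFF'
  4H -> 'HHHH'
  6H -> 'HHHHHH'

Decoded = HHHHHHHFFFHHHHHHHHHH


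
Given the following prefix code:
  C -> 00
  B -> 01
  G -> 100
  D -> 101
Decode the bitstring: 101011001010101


Decoding step by step:
Bits 101 -> D
Bits 01 -> B
Bits 100 -> G
Bits 101 -> D
Bits 01 -> B
Bits 01 -> B


Decoded message: DBGDBB


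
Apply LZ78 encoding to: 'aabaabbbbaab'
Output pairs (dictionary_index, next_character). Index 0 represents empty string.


LZ78 encoding steps:
Dictionary: {0: ''}
Step 1: w='' (idx 0), next='a' -> output (0, 'a'), add 'a' as idx 1
Step 2: w='a' (idx 1), next='b' -> output (1, 'b'), add 'ab' as idx 2
Step 3: w='a' (idx 1), next='a' -> output (1, 'a'), add 'aa' as idx 3
Step 4: w='' (idx 0), next='b' -> output (0, 'b'), add 'b' as idx 4
Step 5: w='b' (idx 4), next='b' -> output (4, 'b'), add 'bb' as idx 5
Step 6: w='b' (idx 4), next='a' -> output (4, 'a'), add 'ba' as idx 6
Step 7: w='ab' (idx 2), end of input -> output (2, '')


Encoded: [(0, 'a'), (1, 'b'), (1, 'a'), (0, 'b'), (4, 'b'), (4, 'a'), (2, '')]


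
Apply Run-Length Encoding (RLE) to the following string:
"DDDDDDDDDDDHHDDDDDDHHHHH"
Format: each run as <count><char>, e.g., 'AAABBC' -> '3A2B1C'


Scanning runs left to right:
  i=0: run of 'D' x 11 -> '11D'
  i=11: run of 'H' x 2 -> '2H'
  i=13: run of 'D' x 6 -> '6D'
  i=19: run of 'H' x 5 -> '5H'

RLE = 11D2H6D5H


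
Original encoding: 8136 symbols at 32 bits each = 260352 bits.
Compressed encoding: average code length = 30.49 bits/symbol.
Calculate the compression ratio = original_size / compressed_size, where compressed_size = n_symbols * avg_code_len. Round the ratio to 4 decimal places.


original_size = n_symbols * orig_bits = 8136 * 32 = 260352 bits
compressed_size = n_symbols * avg_code_len = 8136 * 30.49 = 248066.64 bits
ratio = original_size / compressed_size = 260352 / 248066.64 = 1.0495

Compression ratio = 1.0495


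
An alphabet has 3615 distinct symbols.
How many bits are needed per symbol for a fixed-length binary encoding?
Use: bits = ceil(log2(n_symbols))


log2(3615) = 11.8198
Bracket: 2^11 = 2048 < 3615 <= 2^12 = 4096
So ceil(log2(3615)) = 12

bits = ceil(log2(3615)) = ceil(11.8198) = 12 bits


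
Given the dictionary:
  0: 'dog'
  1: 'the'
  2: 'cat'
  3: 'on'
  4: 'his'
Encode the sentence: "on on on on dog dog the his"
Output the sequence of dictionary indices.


Look up each word in the dictionary:
  'on' -> 3
  'on' -> 3
  'on' -> 3
  'on' -> 3
  'dog' -> 0
  'dog' -> 0
  'the' -> 1
  'his' -> 4

Encoded: [3, 3, 3, 3, 0, 0, 1, 4]


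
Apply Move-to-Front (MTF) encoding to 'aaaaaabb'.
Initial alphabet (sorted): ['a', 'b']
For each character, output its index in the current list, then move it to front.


MTF encoding:
'a': index 0 in ['a', 'b'] -> ['a', 'b']
'a': index 0 in ['a', 'b'] -> ['a', 'b']
'a': index 0 in ['a', 'b'] -> ['a', 'b']
'a': index 0 in ['a', 'b'] -> ['a', 'b']
'a': index 0 in ['a', 'b'] -> ['a', 'b']
'a': index 0 in ['a', 'b'] -> ['a', 'b']
'b': index 1 in ['a', 'b'] -> ['b', 'a']
'b': index 0 in ['b', 'a'] -> ['b', 'a']


Output: [0, 0, 0, 0, 0, 0, 1, 0]


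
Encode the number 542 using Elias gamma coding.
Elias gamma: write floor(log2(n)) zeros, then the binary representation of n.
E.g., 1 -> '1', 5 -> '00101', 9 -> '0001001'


num_bits = floor(log2(542)) + 1 = 10
leading_zeros = num_bits - 1 = 9
binary(542) = 1000011110

Elias gamma(542) = '000000000' + '1000011110' = 0000000001000011110 (19 bits)


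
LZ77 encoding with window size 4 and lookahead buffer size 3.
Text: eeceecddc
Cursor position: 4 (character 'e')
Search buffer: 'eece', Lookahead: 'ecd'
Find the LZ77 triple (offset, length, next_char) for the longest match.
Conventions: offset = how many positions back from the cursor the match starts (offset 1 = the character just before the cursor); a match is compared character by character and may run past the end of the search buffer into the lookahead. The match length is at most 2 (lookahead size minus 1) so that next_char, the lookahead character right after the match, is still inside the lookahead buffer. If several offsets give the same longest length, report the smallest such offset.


Try each offset into the search buffer:
  offset=1 (pos 3, char 'e'): match length 1
  offset=2 (pos 2, char 'c'): match length 0
  offset=3 (pos 1, char 'e'): match length 2
  offset=4 (pos 0, char 'e'): match length 1
Longest match has length 2 at offset 3.
next_char = character at position 4 + 2 = 6 -> 'd'

Best match: offset=3, length=2 (matching 'ec' starting at position 1)
LZ77 triple: (3, 2, 'd')


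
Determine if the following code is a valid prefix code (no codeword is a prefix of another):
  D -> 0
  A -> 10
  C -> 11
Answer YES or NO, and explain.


Checking each pair (does one codeword prefix another?):
  D='0' vs A='10': no prefix
  D='0' vs C='11': no prefix
  A='10' vs D='0': no prefix
  A='10' vs C='11': no prefix
  C='11' vs D='0': no prefix
  C='11' vs A='10': no prefix
No violation found over all pairs.

YES -- this is a valid prefix code. No codeword is a prefix of any other codeword.


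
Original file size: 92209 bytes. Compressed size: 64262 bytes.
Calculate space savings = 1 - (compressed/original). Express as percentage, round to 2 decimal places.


ratio = compressed/original = 64262/92209 = 0.696917
savings = 1 - ratio = 1 - 0.696917 = 0.303083
as a percentage: 0.303083 * 100 = 30.31%

Space savings = 1 - 64262/92209 = 30.31%


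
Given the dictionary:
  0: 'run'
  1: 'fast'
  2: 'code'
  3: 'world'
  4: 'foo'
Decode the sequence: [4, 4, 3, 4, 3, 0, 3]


Look up each index in the dictionary:
  4 -> 'foo'
  4 -> 'foo'
  3 -> 'world'
  4 -> 'foo'
  3 -> 'world'
  0 -> 'run'
  3 -> 'world'

Decoded: "foo foo world foo world run world"


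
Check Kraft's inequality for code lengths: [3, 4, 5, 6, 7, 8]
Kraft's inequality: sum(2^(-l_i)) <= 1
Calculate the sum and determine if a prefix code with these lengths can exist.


Sum = 2^(-3) + 2^(-4) + 2^(-5) + 2^(-6) + 2^(-7) + 2^(-8)
    = 0.125 + 0.0625 + 0.03125 + 0.015625 + 0.0078125 + 0.00390625
    = 63/256 = 0.24609375
Since 0.24609375 <= 1, Kraft's inequality IS satisfied.
A prefix code with these lengths CAN exist.

Kraft sum = 0.24609375. Satisfied.


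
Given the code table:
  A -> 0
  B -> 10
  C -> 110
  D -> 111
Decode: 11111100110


Decoding:
111 -> D
111 -> D
0 -> A
0 -> A
110 -> C


Result: DDAAC


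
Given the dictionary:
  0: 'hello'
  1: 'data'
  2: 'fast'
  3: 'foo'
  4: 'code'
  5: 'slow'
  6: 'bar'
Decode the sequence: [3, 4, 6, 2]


Look up each index in the dictionary:
  3 -> 'foo'
  4 -> 'code'
  6 -> 'bar'
  2 -> 'fast'

Decoded: "foo code bar fast"


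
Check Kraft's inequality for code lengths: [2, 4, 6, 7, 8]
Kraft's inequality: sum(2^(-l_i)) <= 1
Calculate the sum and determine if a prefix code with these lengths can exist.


Sum = 2^(-2) + 2^(-4) + 2^(-6) + 2^(-7) + 2^(-8)
    = 0.25 + 0.0625 + 0.015625 + 0.0078125 + 0.00390625
    = 87/256 = 0.33984375
Since 0.33984375 <= 1, Kraft's inequality IS satisfied.
A prefix code with these lengths CAN exist.

Kraft sum = 0.33984375. Satisfied.


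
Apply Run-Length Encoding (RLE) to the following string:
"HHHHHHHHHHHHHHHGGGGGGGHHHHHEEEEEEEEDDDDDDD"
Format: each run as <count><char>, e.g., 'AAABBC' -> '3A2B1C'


Scanning runs left to right:
  i=0: run of 'H' x 15 -> '15H'
  i=15: run of 'G' x 7 -> '7G'
  i=22: run of 'H' x 5 -> '5H'
  i=27: run of 'E' x 8 -> '8E'
  i=35: run of 'D' x 7 -> '7D'

RLE = 15H7G5H8E7D


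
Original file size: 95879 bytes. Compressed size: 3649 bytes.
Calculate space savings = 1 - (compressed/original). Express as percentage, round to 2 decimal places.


ratio = compressed/original = 3649/95879 = 0.038058
savings = 1 - ratio = 1 - 0.038058 = 0.961942
as a percentage: 0.961942 * 100 = 96.19%

Space savings = 1 - 3649/95879 = 96.19%


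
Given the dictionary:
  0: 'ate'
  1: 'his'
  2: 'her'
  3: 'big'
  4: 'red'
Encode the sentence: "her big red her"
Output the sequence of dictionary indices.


Look up each word in the dictionary:
  'her' -> 2
  'big' -> 3
  'red' -> 4
  'her' -> 2

Encoded: [2, 3, 4, 2]


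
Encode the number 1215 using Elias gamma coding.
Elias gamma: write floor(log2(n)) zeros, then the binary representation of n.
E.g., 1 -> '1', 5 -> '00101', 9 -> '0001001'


num_bits = floor(log2(1215)) + 1 = 11
leading_zeros = num_bits - 1 = 10
binary(1215) = 10010111111

Elias gamma(1215) = '0000000000' + '10010111111' = 000000000010010111111 (21 bits)


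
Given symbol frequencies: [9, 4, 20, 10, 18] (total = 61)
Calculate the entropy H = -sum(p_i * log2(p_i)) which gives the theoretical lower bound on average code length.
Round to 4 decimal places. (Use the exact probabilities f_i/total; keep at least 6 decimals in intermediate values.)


Per-symbol terms -p_i * log2(p_i) with p_i = f_i/61:
  p = 9/61 = 0.147541: log2(p) = -2.760812, -p*log2(p) = 0.407333
  p = 4/61 = 0.065574: log2(p) = -3.930737, -p*log2(p) = 0.257753
  p = 20/61 = 0.327869: log2(p) = -1.608809, -p*log2(p) = 0.527478
  p = 10/61 = 0.163934: log2(p) = -2.608809, -p*log2(p) = 0.427674
  p = 18/61 = 0.295082: log2(p) = -1.760812, -p*log2(p) = 0.519584
H = 0.407333 + 0.257753 + 0.527478 + 0.427674 + 0.519584 = 2.139822

H = 2.1398 bits/symbol


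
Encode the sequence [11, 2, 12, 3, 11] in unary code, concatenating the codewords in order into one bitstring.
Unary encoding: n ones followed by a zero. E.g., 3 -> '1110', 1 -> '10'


Encode each number as n ones followed by a terminating 0:
  11 -> 111111111110 (12 bits)
  2 -> 110 (3 bits)
  12 -> 1111111111110 (13 bits)
  3 -> 1110 (4 bits)
  11 -> 111111111110 (12 bits)
Total length = 12 + 3 + 13 + 4 + 12 = 44 bits.

Unary([11, 2, 12, 3, 11]) = 11111111111011011111111111101110111111111110 (44 bits)


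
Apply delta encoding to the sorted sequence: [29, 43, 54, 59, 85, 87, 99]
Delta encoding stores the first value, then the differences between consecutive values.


First value: 29
Deltas:
  43 - 29 = 14
  54 - 43 = 11
  59 - 54 = 5
  85 - 59 = 26
  87 - 85 = 2
  99 - 87 = 12


Delta encoded: [29, 14, 11, 5, 26, 2, 12]


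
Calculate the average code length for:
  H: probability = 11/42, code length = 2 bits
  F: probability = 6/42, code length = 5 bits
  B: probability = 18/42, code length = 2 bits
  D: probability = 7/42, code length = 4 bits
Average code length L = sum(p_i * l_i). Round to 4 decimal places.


Weighted contributions p_i * l_i:
  H: (11/42) * 2 = 22/42
  F: (6/42) * 5 = 30/42
  B: (18/42) * 2 = 36/42
  D: (7/42) * 4 = 28/42
Sum = (22 + 30 + 36 + 28)/42 = 116/42

L = 116/42 = 2.7619 bits/symbol


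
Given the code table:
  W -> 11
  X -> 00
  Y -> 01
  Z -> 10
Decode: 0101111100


Decoding:
01 -> Y
01 -> Y
11 -> W
11 -> W
00 -> X


Result: YYWWX


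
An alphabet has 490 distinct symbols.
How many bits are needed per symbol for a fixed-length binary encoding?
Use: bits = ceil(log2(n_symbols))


log2(490) = 8.9366
Bracket: 2^8 = 256 < 490 <= 2^9 = 512
So ceil(log2(490)) = 9

bits = ceil(log2(490)) = ceil(8.9366) = 9 bits


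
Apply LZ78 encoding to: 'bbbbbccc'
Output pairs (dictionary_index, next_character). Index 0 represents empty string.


LZ78 encoding steps:
Dictionary: {0: ''}
Step 1: w='' (idx 0), next='b' -> output (0, 'b'), add 'b' as idx 1
Step 2: w='b' (idx 1), next='b' -> output (1, 'b'), add 'bb' as idx 2
Step 3: w='bb' (idx 2), next='c' -> output (2, 'c'), add 'bbc' as idx 3
Step 4: w='' (idx 0), next='c' -> output (0, 'c'), add 'c' as idx 4
Step 5: w='c' (idx 4), end of input -> output (4, '')


Encoded: [(0, 'b'), (1, 'b'), (2, 'c'), (0, 'c'), (4, '')]


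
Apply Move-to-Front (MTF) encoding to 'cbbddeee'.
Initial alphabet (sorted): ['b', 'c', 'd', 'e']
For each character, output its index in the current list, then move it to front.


MTF encoding:
'c': index 1 in ['b', 'c', 'd', 'e'] -> ['c', 'b', 'd', 'e']
'b': index 1 in ['c', 'b', 'd', 'e'] -> ['b', 'c', 'd', 'e']
'b': index 0 in ['b', 'c', 'd', 'e'] -> ['b', 'c', 'd', 'e']
'd': index 2 in ['b', 'c', 'd', 'e'] -> ['d', 'b', 'c', 'e']
'd': index 0 in ['d', 'b', 'c', 'e'] -> ['d', 'b', 'c', 'e']
'e': index 3 in ['d', 'b', 'c', 'e'] -> ['e', 'd', 'b', 'c']
'e': index 0 in ['e', 'd', 'b', 'c'] -> ['e', 'd', 'b', 'c']
'e': index 0 in ['e', 'd', 'b', 'c'] -> ['e', 'd', 'b', 'c']


Output: [1, 1, 0, 2, 0, 3, 0, 0]


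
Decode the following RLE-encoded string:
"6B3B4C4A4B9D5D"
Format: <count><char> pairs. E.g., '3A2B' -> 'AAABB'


Expanding each <count><char> pair:
  6B -> 'BBBBBB'
  3B -> 'BBB'
  4C -> 'CCCC'
  4A -> 'AAAA'
  4B -> 'BBBB'
  9D -> 'DDDDDDDDD'
  5D -> 'DDDDD'

Decoded = BBBBBBBBBCCCCAAAABBBBDDDDDDDDDDDDDD


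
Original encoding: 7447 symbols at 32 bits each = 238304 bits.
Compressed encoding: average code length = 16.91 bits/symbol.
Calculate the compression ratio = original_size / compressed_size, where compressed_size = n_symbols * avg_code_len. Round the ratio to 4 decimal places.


original_size = n_symbols * orig_bits = 7447 * 32 = 238304 bits
compressed_size = n_symbols * avg_code_len = 7447 * 16.91 = 125928.77 bits
ratio = original_size / compressed_size = 238304 / 125928.77 = 1.8924

Compression ratio = 1.8924


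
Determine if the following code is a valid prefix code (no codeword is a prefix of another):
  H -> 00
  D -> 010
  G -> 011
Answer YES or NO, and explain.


Checking each pair (does one codeword prefix another?):
  H='00' vs D='010': no prefix
  H='00' vs G='011': no prefix
  D='010' vs H='00': no prefix
  D='010' vs G='011': no prefix
  G='011' vs H='00': no prefix
  G='011' vs D='010': no prefix
No violation found over all pairs.

YES -- this is a valid prefix code. No codeword is a prefix of any other codeword.


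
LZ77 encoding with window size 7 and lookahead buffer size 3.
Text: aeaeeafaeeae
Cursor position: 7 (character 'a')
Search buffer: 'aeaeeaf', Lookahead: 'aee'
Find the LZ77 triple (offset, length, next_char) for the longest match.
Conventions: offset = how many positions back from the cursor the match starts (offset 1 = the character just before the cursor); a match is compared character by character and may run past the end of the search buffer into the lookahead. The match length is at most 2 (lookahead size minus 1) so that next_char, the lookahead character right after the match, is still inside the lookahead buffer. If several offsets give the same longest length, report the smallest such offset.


Try each offset into the search buffer:
  offset=1 (pos 6, char 'f'): match length 0
  offset=2 (pos 5, char 'a'): match length 1
  offset=3 (pos 4, char 'e'): match length 0
  offset=4 (pos 3, char 'e'): match length 0
  offset=5 (pos 2, char 'a'): match length 2
  offset=6 (pos 1, char 'e'): match length 0
  offset=7 (pos 0, char 'a'): match length 2
Longest match has length 2, found at offsets 5, 7; take the smallest, offset 5.
next_char = character at position 7 + 2 = 9 -> 'e'

Best match: offset=5, length=2 (matching 'ae' starting at position 2)
LZ77 triple: (5, 2, 'e')


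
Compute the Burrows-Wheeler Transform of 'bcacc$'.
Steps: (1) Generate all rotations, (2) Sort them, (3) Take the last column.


Rotations (sorted):
  0: $bcacc -> last char: c
  1: acc$bc -> last char: c
  2: bcacc$ -> last char: $
  3: c$bcac -> last char: c
  4: cacc$b -> last char: b
  5: cc$bca -> last char: a


BWT = cc$cba


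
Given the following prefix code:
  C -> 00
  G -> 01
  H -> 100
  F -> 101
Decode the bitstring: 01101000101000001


Decoding step by step:
Bits 01 -> G
Bits 101 -> F
Bits 00 -> C
Bits 01 -> G
Bits 01 -> G
Bits 00 -> C
Bits 00 -> C
Bits 01 -> G


Decoded message: GFCGGCCG


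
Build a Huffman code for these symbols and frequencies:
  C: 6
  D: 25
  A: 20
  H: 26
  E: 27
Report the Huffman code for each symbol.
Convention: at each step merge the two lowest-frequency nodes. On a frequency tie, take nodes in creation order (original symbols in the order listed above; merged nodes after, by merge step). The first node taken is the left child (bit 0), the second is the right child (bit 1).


Huffman tree construction:
Step 1: Merge C(6) + A(20) = 26
Step 2: Merge D(25) + H(26) = 51
Step 3: Merge (C+A)(26) + E(27) = 53
Step 4: Merge (D+H)(51) + ((C+A)+E)(53) = 104
Read each symbol's code off the tree from the root (left child = 0, right child = 1).

Codes:
  C: 100 (length 3)
  D: 00 (length 2)
  A: 101 (length 3)
  H: 01 (length 2)
  E: 11 (length 2)
Average code length: 234/104 = 2.2500 bits/symbol


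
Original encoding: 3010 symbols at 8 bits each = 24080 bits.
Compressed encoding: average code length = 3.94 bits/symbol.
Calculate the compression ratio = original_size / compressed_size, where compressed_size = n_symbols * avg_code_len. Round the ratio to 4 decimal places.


original_size = n_symbols * orig_bits = 3010 * 8 = 24080 bits
compressed_size = n_symbols * avg_code_len = 3010 * 3.94 = 11859.4 bits
ratio = original_size / compressed_size = 24080 / 11859.4 = 2.0305

Compression ratio = 2.0305


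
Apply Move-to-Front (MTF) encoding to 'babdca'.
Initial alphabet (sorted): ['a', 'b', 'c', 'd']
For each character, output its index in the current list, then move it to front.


MTF encoding:
'b': index 1 in ['a', 'b', 'c', 'd'] -> ['b', 'a', 'c', 'd']
'a': index 1 in ['b', 'a', 'c', 'd'] -> ['a', 'b', 'c', 'd']
'b': index 1 in ['a', 'b', 'c', 'd'] -> ['b', 'a', 'c', 'd']
'd': index 3 in ['b', 'a', 'c', 'd'] -> ['d', 'b', 'a', 'c']
'c': index 3 in ['d', 'b', 'a', 'c'] -> ['c', 'd', 'b', 'a']
'a': index 3 in ['c', 'd', 'b', 'a'] -> ['a', 'c', 'd', 'b']


Output: [1, 1, 1, 3, 3, 3]


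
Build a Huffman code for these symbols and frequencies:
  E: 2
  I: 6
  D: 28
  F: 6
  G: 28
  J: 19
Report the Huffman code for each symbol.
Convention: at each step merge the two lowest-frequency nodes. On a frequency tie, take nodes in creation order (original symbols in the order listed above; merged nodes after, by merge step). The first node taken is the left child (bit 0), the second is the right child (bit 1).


Huffman tree construction:
Step 1: Merge E(2) + I(6) = 8
Step 2: Merge F(6) + (E+I)(8) = 14
Step 3: Merge (F+(E+I))(14) + J(19) = 33
Step 4: Merge D(28) + G(28) = 56
Step 5: Merge ((F+(E+I))+J)(33) + (D+G)(56) = 89
Read each symbol's code off the tree from the root (left child = 0, right child = 1).

Codes:
  E: 0010 (length 4)
  I: 0011 (length 4)
  D: 10 (length 2)
  F: 000 (length 3)
  G: 11 (length 2)
  J: 01 (length 2)
Average code length: 200/89 = 2.2472 bits/symbol


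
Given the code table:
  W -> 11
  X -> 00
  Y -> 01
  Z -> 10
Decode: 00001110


Decoding:
00 -> X
00 -> X
11 -> W
10 -> Z


Result: XXWZ


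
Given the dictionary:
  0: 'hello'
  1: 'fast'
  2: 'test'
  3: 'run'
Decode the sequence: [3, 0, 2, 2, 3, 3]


Look up each index in the dictionary:
  3 -> 'run'
  0 -> 'hello'
  2 -> 'test'
  2 -> 'test'
  3 -> 'run'
  3 -> 'run'

Decoded: "run hello test test run run"


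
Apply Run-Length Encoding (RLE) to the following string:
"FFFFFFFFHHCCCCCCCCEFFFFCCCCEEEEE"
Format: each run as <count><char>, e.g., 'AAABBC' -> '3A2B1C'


Scanning runs left to right:
  i=0: run of 'F' x 8 -> '8F'
  i=8: run of 'H' x 2 -> '2H'
  i=10: run of 'C' x 8 -> '8C'
  i=18: run of 'E' x 1 -> '1E'
  i=19: run of 'F' x 4 -> '4F'
  i=23: run of 'C' x 4 -> '4C'
  i=27: run of 'E' x 5 -> '5E'

RLE = 8F2H8C1E4F4C5E


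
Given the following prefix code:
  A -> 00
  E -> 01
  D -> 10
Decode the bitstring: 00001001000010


Decoding step by step:
Bits 00 -> A
Bits 00 -> A
Bits 10 -> D
Bits 01 -> E
Bits 00 -> A
Bits 00 -> A
Bits 10 -> D


Decoded message: AADEAAD


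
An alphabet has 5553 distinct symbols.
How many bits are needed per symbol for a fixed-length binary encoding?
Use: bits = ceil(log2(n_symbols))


log2(5553) = 12.4391
Bracket: 2^12 = 4096 < 5553 <= 2^13 = 8192
So ceil(log2(5553)) = 13

bits = ceil(log2(5553)) = ceil(12.4391) = 13 bits


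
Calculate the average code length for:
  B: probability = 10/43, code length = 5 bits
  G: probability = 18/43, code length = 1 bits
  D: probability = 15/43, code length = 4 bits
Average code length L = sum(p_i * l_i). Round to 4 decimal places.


Weighted contributions p_i * l_i:
  B: (10/43) * 5 = 50/43
  G: (18/43) * 1 = 18/43
  D: (15/43) * 4 = 60/43
Sum = (50 + 18 + 60)/43 = 128/43

L = 128/43 = 2.9767 bits/symbol


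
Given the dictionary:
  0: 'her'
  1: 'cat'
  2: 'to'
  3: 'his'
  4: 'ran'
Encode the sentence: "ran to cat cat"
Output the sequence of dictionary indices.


Look up each word in the dictionary:
  'ran' -> 4
  'to' -> 2
  'cat' -> 1
  'cat' -> 1

Encoded: [4, 2, 1, 1]


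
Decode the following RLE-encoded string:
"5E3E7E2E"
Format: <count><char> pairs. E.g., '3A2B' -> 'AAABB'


Expanding each <count><char> pair:
  5E -> 'EEEEE'
  3E -> 'EEE'
  7E -> 'EEEEEEE'
  2E -> 'EE'

Decoded = EEEEEEEEEEEEEEEEE


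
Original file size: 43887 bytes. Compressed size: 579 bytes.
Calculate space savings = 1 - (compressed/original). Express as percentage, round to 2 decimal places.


ratio = compressed/original = 579/43887 = 0.013193
savings = 1 - ratio = 1 - 0.013193 = 0.986807
as a percentage: 0.986807 * 100 = 98.68%

Space savings = 1 - 579/43887 = 98.68%


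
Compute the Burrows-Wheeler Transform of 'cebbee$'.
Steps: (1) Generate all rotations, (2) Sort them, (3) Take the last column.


Rotations (sorted):
  0: $cebbee -> last char: e
  1: bbee$ce -> last char: e
  2: bee$ceb -> last char: b
  3: cebbee$ -> last char: $
  4: e$cebbe -> last char: e
  5: ebbee$c -> last char: c
  6: ee$cebb -> last char: b


BWT = eeb$ecb


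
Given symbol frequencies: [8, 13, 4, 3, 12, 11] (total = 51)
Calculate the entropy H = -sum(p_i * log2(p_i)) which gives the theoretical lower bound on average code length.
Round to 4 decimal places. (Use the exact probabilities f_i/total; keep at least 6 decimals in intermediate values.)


Per-symbol terms -p_i * log2(p_i) with p_i = f_i/51:
  p = 8/51 = 0.156863: log2(p) = -2.672425, -p*log2(p) = 0.419204
  p = 13/51 = 0.254902: log2(p) = -1.971986, -p*log2(p) = 0.502663
  p = 4/51 = 0.078431: log2(p) = -3.672425, -p*log2(p) = 0.288033
  p = 3/51 = 0.058824: log2(p) = -4.087463, -p*log2(p) = 0.240439
  p = 12/51 = 0.235294: log2(p) = -2.087463, -p*log2(p) = 0.491168
  p = 11/51 = 0.215686: log2(p) = -2.212994, -p*log2(p) = 0.477312
H = 0.419204 + 0.502663 + 0.288033 + 0.240439 + 0.491168 + 0.477312 = 2.418819

H = 2.4188 bits/symbol


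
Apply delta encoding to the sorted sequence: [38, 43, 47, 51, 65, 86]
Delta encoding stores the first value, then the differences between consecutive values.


First value: 38
Deltas:
  43 - 38 = 5
  47 - 43 = 4
  51 - 47 = 4
  65 - 51 = 14
  86 - 65 = 21


Delta encoded: [38, 5, 4, 4, 14, 21]


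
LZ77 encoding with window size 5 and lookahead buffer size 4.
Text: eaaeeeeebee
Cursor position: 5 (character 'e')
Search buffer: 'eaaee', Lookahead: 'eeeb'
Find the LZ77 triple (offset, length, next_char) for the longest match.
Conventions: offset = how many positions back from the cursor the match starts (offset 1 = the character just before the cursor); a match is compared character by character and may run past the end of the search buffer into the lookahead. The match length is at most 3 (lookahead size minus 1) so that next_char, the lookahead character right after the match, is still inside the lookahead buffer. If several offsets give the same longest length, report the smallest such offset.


Try each offset into the search buffer:
  offset=1 (pos 4, char 'e'): match length 3
  offset=2 (pos 3, char 'e'): match length 3
  offset=3 (pos 2, char 'a'): match length 0
  offset=4 (pos 1, char 'a'): match length 0
  offset=5 (pos 0, char 'e'): match length 1
Longest match has length 3, found at offsets 1, 2; take the smallest, offset 1.
next_char = character at position 5 + 3 = 8 -> 'b'

Best match: offset=1, length=3 (matching 'eee' starting at position 4)
LZ77 triple: (1, 3, 'b')


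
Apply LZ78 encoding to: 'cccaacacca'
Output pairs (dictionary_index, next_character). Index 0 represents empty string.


LZ78 encoding steps:
Dictionary: {0: ''}
Step 1: w='' (idx 0), next='c' -> output (0, 'c'), add 'c' as idx 1
Step 2: w='c' (idx 1), next='c' -> output (1, 'c'), add 'cc' as idx 2
Step 3: w='' (idx 0), next='a' -> output (0, 'a'), add 'a' as idx 3
Step 4: w='a' (idx 3), next='c' -> output (3, 'c'), add 'ac' as idx 4
Step 5: w='ac' (idx 4), next='c' -> output (4, 'c'), add 'acc' as idx 5
Step 6: w='a' (idx 3), end of input -> output (3, '')


Encoded: [(0, 'c'), (1, 'c'), (0, 'a'), (3, 'c'), (4, 'c'), (3, '')]


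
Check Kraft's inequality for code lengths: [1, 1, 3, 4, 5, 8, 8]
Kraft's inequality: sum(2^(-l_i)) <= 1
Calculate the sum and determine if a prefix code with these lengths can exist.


Sum = 2^(-1) + 2^(-1) + 2^(-3) + 2^(-4) + 2^(-5) + 2^(-8) + 2^(-8)
    = 0.5 + 0.5 + 0.125 + 0.0625 + 0.03125 + 0.00390625 + 0.00390625
    = 314/256 = 1.2265625
Since 1.2265625 > 1, Kraft's inequality is NOT satisfied.
A prefix code with these lengths CANNOT exist.

Kraft sum = 1.2265625. Not satisfied.


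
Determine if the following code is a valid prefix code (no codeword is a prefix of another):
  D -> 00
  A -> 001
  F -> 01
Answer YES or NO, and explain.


Checking each pair (does one codeword prefix another?):
  D='00' vs A='001': prefix -- VIOLATION

NO -- this is NOT a valid prefix code. D (00) is a prefix of A (001).


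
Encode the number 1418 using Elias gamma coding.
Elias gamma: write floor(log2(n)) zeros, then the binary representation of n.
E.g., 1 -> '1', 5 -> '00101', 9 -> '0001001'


num_bits = floor(log2(1418)) + 1 = 11
leading_zeros = num_bits - 1 = 10
binary(1418) = 10110001010

Elias gamma(1418) = '0000000000' + '10110001010' = 000000000010110001010 (21 bits)


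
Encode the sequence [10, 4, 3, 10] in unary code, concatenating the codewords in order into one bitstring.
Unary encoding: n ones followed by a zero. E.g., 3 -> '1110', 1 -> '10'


Encode each number as n ones followed by a terminating 0:
  10 -> 11111111110 (11 bits)
  4 -> 11110 (5 bits)
  3 -> 1110 (4 bits)
  10 -> 11111111110 (11 bits)
Total length = 11 + 5 + 4 + 11 = 31 bits.

Unary([10, 4, 3, 10]) = 1111111111011110111011111111110 (31 bits)


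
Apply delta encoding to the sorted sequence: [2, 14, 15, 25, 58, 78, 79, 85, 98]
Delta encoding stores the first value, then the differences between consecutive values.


First value: 2
Deltas:
  14 - 2 = 12
  15 - 14 = 1
  25 - 15 = 10
  58 - 25 = 33
  78 - 58 = 20
  79 - 78 = 1
  85 - 79 = 6
  98 - 85 = 13


Delta encoded: [2, 12, 1, 10, 33, 20, 1, 6, 13]


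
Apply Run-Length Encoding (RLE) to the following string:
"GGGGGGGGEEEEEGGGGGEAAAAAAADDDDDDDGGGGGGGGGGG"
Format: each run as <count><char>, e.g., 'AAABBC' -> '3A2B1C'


Scanning runs left to right:
  i=0: run of 'G' x 8 -> '8G'
  i=8: run of 'E' x 5 -> '5E'
  i=13: run of 'G' x 5 -> '5G'
  i=18: run of 'E' x 1 -> '1E'
  i=19: run of 'A' x 7 -> '7A'
  i=26: run of 'D' x 7 -> '7D'
  i=33: run of 'G' x 11 -> '11G'

RLE = 8G5E5G1E7A7D11G
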